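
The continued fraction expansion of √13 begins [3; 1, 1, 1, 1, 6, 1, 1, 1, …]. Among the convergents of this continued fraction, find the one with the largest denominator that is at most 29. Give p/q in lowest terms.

18/5

a_0 = 3: 3/1  (≤ bound)
a_1 = 1: 4/1  (≤ bound)
a_2 = 1: 7/2  (≤ bound)
a_3 = 1: 11/3  (≤ bound)
a_4 = 1: 18/5  (≤ bound)
a_5 = 6: 119/33  (> 29, stop)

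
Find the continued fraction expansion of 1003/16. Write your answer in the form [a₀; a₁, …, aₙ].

[62; 1, 2, 5]

1003 ÷ 16 → quotient 62, remainder 11
16 ÷ 11 → quotient 1, remainder 5
11 ÷ 5 → quotient 2, remainder 1
5 ÷ 1 → quotient 5, remainder 0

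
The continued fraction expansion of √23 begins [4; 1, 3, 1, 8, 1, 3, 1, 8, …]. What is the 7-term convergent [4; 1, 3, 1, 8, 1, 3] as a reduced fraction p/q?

916/191

a_0 = 4: 4/1
a_1 = 1: 5/1
a_2 = 3: 19/4
a_3 = 1: 24/5
a_4 = 8: 211/44
a_5 = 1: 235/49
a_6 = 3: 916/191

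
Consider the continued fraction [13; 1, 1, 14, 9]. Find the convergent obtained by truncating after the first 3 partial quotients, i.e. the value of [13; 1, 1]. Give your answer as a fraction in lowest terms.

27/2

a_0 = 13: 13/1
a_1 = 1: 14/1
a_2 = 1: 27/2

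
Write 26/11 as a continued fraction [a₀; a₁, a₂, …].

[2; 2, 1, 3]

26 = 2·11 + 4, so a_0 = 2
11 = 2·4 + 3, so a_1 = 2
4 = 1·3 + 1, so a_2 = 1
3 = 3·1 + 0, so a_3 = 3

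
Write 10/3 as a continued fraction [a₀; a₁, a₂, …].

[3; 3]

⌊10/3⌋ = 3, remainder 1
⌊3/1⌋ = 3, remainder 0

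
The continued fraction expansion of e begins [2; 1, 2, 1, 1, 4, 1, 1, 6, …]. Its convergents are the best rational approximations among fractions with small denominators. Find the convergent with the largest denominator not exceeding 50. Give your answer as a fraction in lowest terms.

106/39

List convergents until the denominator exceeds the bound:
a_0 = 2: 2/1  (≤ bound)
a_1 = 1: 3/1  (≤ bound)
a_2 = 2: 8/3  (≤ bound)
a_3 = 1: 11/4  (≤ bound)
a_4 = 1: 19/7  (≤ bound)
a_5 = 4: 87/32  (≤ bound)
a_6 = 1: 106/39  (≤ bound)
a_7 = 1: 193/71  (> 50, stop)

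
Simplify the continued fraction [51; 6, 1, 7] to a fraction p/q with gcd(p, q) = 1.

2813/55

a_0 = 51: 51/1
a_1 = 6: 307/6
a_2 = 1: 358/7
a_3 = 7: 2813/55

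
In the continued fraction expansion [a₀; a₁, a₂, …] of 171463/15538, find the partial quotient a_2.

1

171463 = 11·15538 + 545, so a_0 = 11
15538 = 28·545 + 278, so a_1 = 28
545 = 1·278 + 267, so a_2 = 1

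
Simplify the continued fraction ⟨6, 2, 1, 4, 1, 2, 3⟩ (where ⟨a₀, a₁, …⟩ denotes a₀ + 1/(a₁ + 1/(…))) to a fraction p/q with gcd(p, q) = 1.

1023/161

Work from the innermost term outward:
Start with 3.
2 + 1/(3/1) = 2 + 1/3 = 7/3
1 + 1/(7/3) = 1 + 3/7 = 10/7
4 + 1/(10/7) = 4 + 7/10 = 47/10
1 + 1/(47/10) = 1 + 10/47 = 57/47
2 + 1/(57/47) = 2 + 47/57 = 161/57
6 + 1/(161/57) = 6 + 57/161 = 1023/161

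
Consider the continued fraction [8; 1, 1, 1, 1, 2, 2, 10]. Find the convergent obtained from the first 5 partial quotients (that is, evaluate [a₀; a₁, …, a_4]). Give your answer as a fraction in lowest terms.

43/5

a_0 = 8: 8/1
a_1 = 1: 9/1
a_2 = 1: 17/2
a_3 = 1: 26/3
a_4 = 1: 43/5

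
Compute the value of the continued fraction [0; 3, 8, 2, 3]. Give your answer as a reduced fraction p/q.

Start with 3.
2 + 1/(3/1) = 2 + 1/3 = 7/3
8 + 1/(7/3) = 8 + 3/7 = 59/7
3 + 1/(59/7) = 3 + 7/59 = 184/59
0 + 1/(184/59) = 0 + 59/184 = 59/184

59/184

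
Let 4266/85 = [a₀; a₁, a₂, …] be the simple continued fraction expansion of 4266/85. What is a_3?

5

Run the Euclidean algorithm, recording each quotient:
4266 = 50·85 + 16, so a_0 = 50
85 = 5·16 + 5, so a_1 = 5
16 = 3·5 + 1, so a_2 = 3
5 = 5·1 + 0, so a_3 = 5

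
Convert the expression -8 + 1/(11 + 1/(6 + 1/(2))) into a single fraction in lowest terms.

a_0 = -8: -8/1
a_1 = 11: -87/11
a_2 = 6: -530/67
a_3 = 2: -1147/145

-1147/145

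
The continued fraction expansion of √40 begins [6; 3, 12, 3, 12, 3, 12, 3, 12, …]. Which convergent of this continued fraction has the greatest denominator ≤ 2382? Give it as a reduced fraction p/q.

a_0 = 6: 6/1  (≤ bound)
a_1 = 3: 19/3  (≤ bound)
a_2 = 12: 234/37  (≤ bound)
a_3 = 3: 721/114  (≤ bound)
a_4 = 12: 8886/1405  (≤ bound)
a_5 = 3: 27379/4329  (> 2382, stop)

8886/1405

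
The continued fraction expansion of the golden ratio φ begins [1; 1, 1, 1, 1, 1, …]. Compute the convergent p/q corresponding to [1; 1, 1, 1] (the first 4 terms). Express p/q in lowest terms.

Start with 1.
1 + 1/(1/1) = 1 + 1/1 = 2/1
1 + 1/(2/1) = 1 + 1/2 = 3/2
1 + 1/(3/2) = 1 + 2/3 = 5/3

5/3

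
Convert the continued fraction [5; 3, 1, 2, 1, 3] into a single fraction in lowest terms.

a_0 = 5: 5/1
a_1 = 3: 16/3
a_2 = 1: 21/4
a_3 = 2: 58/11
a_4 = 1: 79/15
a_5 = 3: 295/56

295/56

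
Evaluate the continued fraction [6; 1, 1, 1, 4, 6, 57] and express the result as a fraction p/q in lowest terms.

33039/4973

Compute successive convergents:
a_0 = 6: 6/1
a_1 = 1: 7/1
a_2 = 1: 13/2
a_3 = 1: 20/3
a_4 = 4: 93/14
a_5 = 6: 578/87
a_6 = 57: 33039/4973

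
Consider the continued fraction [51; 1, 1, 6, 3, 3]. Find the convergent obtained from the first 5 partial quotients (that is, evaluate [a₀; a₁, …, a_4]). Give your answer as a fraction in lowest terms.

2113/41

Collapse the nested fraction from the inside out:
Start with 3.
6 + 1/(3/1) = 6 + 1/3 = 19/3
1 + 1/(19/3) = 1 + 3/19 = 22/19
1 + 1/(22/19) = 1 + 19/22 = 41/22
51 + 1/(41/22) = 51 + 22/41 = 2113/41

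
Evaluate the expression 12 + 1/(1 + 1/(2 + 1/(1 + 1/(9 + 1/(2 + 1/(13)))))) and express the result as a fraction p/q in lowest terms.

a_0 = 12: 12/1
a_1 = 1: 13/1
a_2 = 2: 38/3
a_3 = 1: 51/4
a_4 = 9: 497/39
a_5 = 2: 1045/82
a_6 = 13: 14082/1105

14082/1105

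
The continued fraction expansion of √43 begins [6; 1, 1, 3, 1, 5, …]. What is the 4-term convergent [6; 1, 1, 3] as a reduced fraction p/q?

Use the convergent recurrence hₖ = aₖ·hₖ₋₁ + hₖ₋₂ (and likewise for the denominators kₖ):
a_0 = 6: 6/1
a_1 = 1: 7/1
a_2 = 1: 13/2
a_3 = 3: 46/7

46/7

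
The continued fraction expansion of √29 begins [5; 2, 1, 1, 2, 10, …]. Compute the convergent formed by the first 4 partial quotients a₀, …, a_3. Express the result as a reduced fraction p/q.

27/5

Starting at the tail and folding back:
Start with 1.
1 + 1/(1/1) = 1 + 1/1 = 2/1
2 + 1/(2/1) = 2 + 1/2 = 5/2
5 + 1/(5/2) = 5 + 2/5 = 27/5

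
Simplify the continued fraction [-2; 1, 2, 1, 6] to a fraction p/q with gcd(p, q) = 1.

-34/27

Compute successive convergents:
a_0 = -2: -2/1
a_1 = 1: -1/1
a_2 = 2: -4/3
a_3 = 1: -5/4
a_4 = 6: -34/27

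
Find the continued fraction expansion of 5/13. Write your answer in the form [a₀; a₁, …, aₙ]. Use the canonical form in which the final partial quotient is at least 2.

Repeatedly divide and take the remainder:
5 ÷ 13 → quotient 0, remainder 5
13 ÷ 5 → quotient 2, remainder 3
5 ÷ 3 → quotient 1, remainder 2
3 ÷ 2 → quotient 1, remainder 1
2 ÷ 1 → quotient 2, remainder 0

[0; 2, 1, 1, 2]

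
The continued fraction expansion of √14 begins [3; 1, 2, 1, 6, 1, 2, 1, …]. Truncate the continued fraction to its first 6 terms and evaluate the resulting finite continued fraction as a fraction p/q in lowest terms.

Start with 1.
6 + 1/(1/1) = 6 + 1/1 = 7/1
1 + 1/(7/1) = 1 + 1/7 = 8/7
2 + 1/(8/7) = 2 + 7/8 = 23/8
1 + 1/(23/8) = 1 + 8/23 = 31/23
3 + 1/(31/23) = 3 + 23/31 = 116/31

116/31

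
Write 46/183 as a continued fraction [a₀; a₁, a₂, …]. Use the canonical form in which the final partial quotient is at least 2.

46 = 0·183 + 46, so a_0 = 0
183 = 3·46 + 45, so a_1 = 3
46 = 1·45 + 1, so a_2 = 1
45 = 45·1 + 0, so a_3 = 45

[0; 3, 1, 45]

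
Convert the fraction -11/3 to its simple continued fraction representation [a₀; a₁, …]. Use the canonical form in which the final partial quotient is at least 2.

-11 ÷ 3 → quotient -4, remainder 1
3 ÷ 1 → quotient 3, remainder 0

[-4; 3]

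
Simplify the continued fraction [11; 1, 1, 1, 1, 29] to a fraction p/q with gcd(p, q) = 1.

1717/148

Build up convergents one term at a time:
a_0 = 11: 11/1
a_1 = 1: 12/1
a_2 = 1: 23/2
a_3 = 1: 35/3
a_4 = 1: 58/5
a_5 = 29: 1717/148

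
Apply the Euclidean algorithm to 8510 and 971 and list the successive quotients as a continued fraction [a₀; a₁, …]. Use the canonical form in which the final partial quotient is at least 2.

[8; 1, 3, 4, 6, 9]

Repeatedly divide and take the remainder:
⌊8510/971⌋ = 8, remainder 742
⌊971/742⌋ = 1, remainder 229
⌊742/229⌋ = 3, remainder 55
⌊229/55⌋ = 4, remainder 9
⌊55/9⌋ = 6, remainder 1
⌊9/1⌋ = 9, remainder 0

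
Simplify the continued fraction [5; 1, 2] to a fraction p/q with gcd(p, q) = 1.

Collapse the nested fraction from the inside out:
Start with 2.
1 + 1/(2/1) = 1 + 1/2 = 3/2
5 + 1/(3/2) = 5 + 2/3 = 17/3

17/3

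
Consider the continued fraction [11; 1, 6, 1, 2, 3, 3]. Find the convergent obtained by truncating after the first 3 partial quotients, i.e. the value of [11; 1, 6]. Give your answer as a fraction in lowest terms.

Start with 6.
1 + 1/(6/1) = 1 + 1/6 = 7/6
11 + 1/(7/6) = 11 + 6/7 = 83/7

83/7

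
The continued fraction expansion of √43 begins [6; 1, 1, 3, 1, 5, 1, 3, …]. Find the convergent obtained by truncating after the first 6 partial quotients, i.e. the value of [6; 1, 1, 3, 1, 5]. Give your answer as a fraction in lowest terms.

Use the convergent recurrence hₖ = aₖ·hₖ₋₁ + hₖ₋₂ (and likewise for the denominators kₖ):
a_0 = 6: 6/1
a_1 = 1: 7/1
a_2 = 1: 13/2
a_3 = 3: 46/7
a_4 = 1: 59/9
a_5 = 5: 341/52

341/52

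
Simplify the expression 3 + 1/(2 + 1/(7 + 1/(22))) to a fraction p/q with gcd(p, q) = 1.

a_0 = 3: 3/1
a_1 = 2: 7/2
a_2 = 7: 52/15
a_3 = 22: 1151/332

1151/332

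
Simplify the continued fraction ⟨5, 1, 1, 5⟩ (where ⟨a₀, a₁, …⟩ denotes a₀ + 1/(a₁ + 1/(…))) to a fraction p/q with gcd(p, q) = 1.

Start with 5.
1 + 1/(5/1) = 1 + 1/5 = 6/5
1 + 1/(6/5) = 1 + 5/6 = 11/6
5 + 1/(11/6) = 5 + 6/11 = 61/11

61/11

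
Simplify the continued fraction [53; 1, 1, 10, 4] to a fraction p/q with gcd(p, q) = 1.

4603/86

a_0 = 53: 53/1
a_1 = 1: 54/1
a_2 = 1: 107/2
a_3 = 10: 1124/21
a_4 = 4: 4603/86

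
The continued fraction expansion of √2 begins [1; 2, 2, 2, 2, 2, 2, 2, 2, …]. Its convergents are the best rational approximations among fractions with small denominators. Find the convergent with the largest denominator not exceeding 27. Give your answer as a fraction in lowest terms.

List convergents until the denominator exceeds the bound:
a_0 = 1: 1/1  (≤ bound)
a_1 = 2: 3/2  (≤ bound)
a_2 = 2: 7/5  (≤ bound)
a_3 = 2: 17/12  (≤ bound)
a_4 = 2: 41/29  (> 27, stop)

17/12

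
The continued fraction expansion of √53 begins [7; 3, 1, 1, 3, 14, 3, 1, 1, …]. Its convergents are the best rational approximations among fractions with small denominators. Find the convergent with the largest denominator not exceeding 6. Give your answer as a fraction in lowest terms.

a_0 = 7: 7/1  (≤ bound)
a_1 = 3: 22/3  (≤ bound)
a_2 = 1: 29/4  (≤ bound)
a_3 = 1: 51/7  (> 6, stop)

29/4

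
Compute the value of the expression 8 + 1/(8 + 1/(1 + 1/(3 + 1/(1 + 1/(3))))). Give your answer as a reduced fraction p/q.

Collapse the nested fraction from the inside out:
Start with 3.
1 + 1/(3/1) = 1 + 1/3 = 4/3
3 + 1/(4/3) = 3 + 3/4 = 15/4
1 + 1/(15/4) = 1 + 4/15 = 19/15
8 + 1/(19/15) = 8 + 15/19 = 167/19
8 + 1/(167/19) = 8 + 19/167 = 1355/167

1355/167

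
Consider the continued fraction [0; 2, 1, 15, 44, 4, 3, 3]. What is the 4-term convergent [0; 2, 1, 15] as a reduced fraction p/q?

Work from the innermost term outward:
Start with 15.
1 + 1/(15/1) = 1 + 1/15 = 16/15
2 + 1/(16/15) = 2 + 15/16 = 47/16
0 + 1/(47/16) = 0 + 16/47 = 16/47

16/47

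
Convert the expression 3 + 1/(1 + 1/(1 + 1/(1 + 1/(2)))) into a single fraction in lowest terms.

29/8

Start with 2.
1 + 1/(2/1) = 1 + 1/2 = 3/2
1 + 1/(3/2) = 1 + 2/3 = 5/3
1 + 1/(5/3) = 1 + 3/5 = 8/5
3 + 1/(8/5) = 3 + 5/8 = 29/8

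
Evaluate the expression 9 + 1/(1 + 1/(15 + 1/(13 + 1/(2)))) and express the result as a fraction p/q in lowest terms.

4313/434

Use the convergent recurrence hₖ = aₖ·hₖ₋₁ + hₖ₋₂ (and likewise for the denominators kₖ):
a_0 = 9: 9/1
a_1 = 1: 10/1
a_2 = 15: 159/16
a_3 = 13: 2077/209
a_4 = 2: 4313/434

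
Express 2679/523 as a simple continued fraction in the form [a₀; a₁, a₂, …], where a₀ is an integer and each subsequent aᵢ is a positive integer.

⌊2679/523⌋ = 5, remainder 64
⌊523/64⌋ = 8, remainder 11
⌊64/11⌋ = 5, remainder 9
⌊11/9⌋ = 1, remainder 2
⌊9/2⌋ = 4, remainder 1
⌊2/1⌋ = 2, remainder 0

[5; 8, 5, 1, 4, 2]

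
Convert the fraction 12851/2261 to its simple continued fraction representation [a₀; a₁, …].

⌊12851/2261⌋ = 5, remainder 1546
⌊2261/1546⌋ = 1, remainder 715
⌊1546/715⌋ = 2, remainder 116
⌊715/116⌋ = 6, remainder 19
⌊116/19⌋ = 6, remainder 2
⌊19/2⌋ = 9, remainder 1
⌊2/1⌋ = 2, remainder 0

[5; 1, 2, 6, 6, 9, 2]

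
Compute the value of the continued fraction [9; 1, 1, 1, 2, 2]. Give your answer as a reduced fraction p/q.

Collapse the nested fraction from the inside out:
Start with 2.
2 + 1/(2/1) = 2 + 1/2 = 5/2
1 + 1/(5/2) = 1 + 2/5 = 7/5
1 + 1/(7/5) = 1 + 5/7 = 12/7
1 + 1/(12/7) = 1 + 7/12 = 19/12
9 + 1/(19/12) = 9 + 12/19 = 183/19

183/19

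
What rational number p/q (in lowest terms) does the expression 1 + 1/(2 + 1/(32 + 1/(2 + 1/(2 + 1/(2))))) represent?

1179/790

Work from the innermost term outward:
Start with 2.
2 + 1/(2/1) = 2 + 1/2 = 5/2
2 + 1/(5/2) = 2 + 2/5 = 12/5
32 + 1/(12/5) = 32 + 5/12 = 389/12
2 + 1/(389/12) = 2 + 12/389 = 790/389
1 + 1/(790/389) = 1 + 389/790 = 1179/790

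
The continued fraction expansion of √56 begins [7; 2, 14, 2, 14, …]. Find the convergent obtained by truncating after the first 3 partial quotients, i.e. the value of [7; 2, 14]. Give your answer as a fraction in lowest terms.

a_0 = 7: 7/1
a_1 = 2: 15/2
a_2 = 14: 217/29

217/29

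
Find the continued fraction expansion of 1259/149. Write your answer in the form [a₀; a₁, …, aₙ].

[8; 2, 4, 2, 7]

⌊1259/149⌋ = 8, remainder 67
⌊149/67⌋ = 2, remainder 15
⌊67/15⌋ = 4, remainder 7
⌊15/7⌋ = 2, remainder 1
⌊7/1⌋ = 7, remainder 0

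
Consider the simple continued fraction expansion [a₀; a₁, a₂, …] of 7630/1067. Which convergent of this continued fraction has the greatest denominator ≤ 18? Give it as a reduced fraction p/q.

93/13

a_0 = 7: 7/1  (≤ bound)
a_1 = 6: 43/6  (≤ bound)
a_2 = 1: 50/7  (≤ bound)
a_3 = 1: 93/13  (≤ bound)
a_4 = 1: 143/20  (> 18, stop)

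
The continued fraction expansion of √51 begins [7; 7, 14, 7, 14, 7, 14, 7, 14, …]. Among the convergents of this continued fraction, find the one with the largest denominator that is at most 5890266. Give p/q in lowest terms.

a_0 = 7: 7/1  (≤ bound)
a_1 = 7: 50/7  (≤ bound)
a_2 = 14: 707/99  (≤ bound)
a_3 = 7: 4999/700  (≤ bound)
a_4 = 14: 70693/9899  (≤ bound)
a_5 = 7: 499850/69993  (≤ bound)
a_6 = 14: 7068593/989801  (≤ bound)
a_7 = 7: 49980001/6998600  (> 5890266, stop)

7068593/989801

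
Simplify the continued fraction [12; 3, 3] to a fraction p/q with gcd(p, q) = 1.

123/10

Starting at the tail and folding back:
Start with 3.
3 + 1/(3/1) = 3 + 1/3 = 10/3
12 + 1/(10/3) = 12 + 3/10 = 123/10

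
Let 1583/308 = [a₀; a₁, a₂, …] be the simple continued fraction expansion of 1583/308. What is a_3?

7

1583 = 5·308 + 43, so a_0 = 5
308 = 7·43 + 7, so a_1 = 7
43 = 6·7 + 1, so a_2 = 6
7 = 7·1 + 0, so a_3 = 7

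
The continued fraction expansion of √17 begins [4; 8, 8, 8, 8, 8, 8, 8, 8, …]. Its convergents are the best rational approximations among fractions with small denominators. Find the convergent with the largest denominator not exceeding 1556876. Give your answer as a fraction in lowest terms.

1166876/283009

List convergents until the denominator exceeds the bound:
a_0 = 4: 4/1  (≤ bound)
a_1 = 8: 33/8  (≤ bound)
a_2 = 8: 268/65  (≤ bound)
a_3 = 8: 2177/528  (≤ bound)
a_4 = 8: 17684/4289  (≤ bound)
a_5 = 8: 143649/34840  (≤ bound)
a_6 = 8: 1166876/283009  (≤ bound)
a_7 = 8: 9478657/2298912  (> 1556876, stop)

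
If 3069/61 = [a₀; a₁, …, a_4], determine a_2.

⌊3069/61⌋ = 50, remainder 19
⌊61/19⌋ = 3, remainder 4
⌊19/4⌋ = 4, remainder 3

4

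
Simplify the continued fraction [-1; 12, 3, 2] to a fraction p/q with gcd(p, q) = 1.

-79/86

Build up convergents one term at a time:
a_0 = -1: -1/1
a_1 = 12: -11/12
a_2 = 3: -34/37
a_3 = 2: -79/86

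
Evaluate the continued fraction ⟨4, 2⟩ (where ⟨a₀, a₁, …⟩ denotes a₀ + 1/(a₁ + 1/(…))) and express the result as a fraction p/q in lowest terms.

Build up convergents one term at a time:
a_0 = 4: 4/1
a_1 = 2: 9/2

9/2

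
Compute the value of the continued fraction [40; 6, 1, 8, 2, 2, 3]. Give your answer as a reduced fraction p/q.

44280/1103

a_0 = 40: 40/1
a_1 = 6: 241/6
a_2 = 1: 281/7
a_3 = 8: 2489/62
a_4 = 2: 5259/131
a_5 = 2: 13007/324
a_6 = 3: 44280/1103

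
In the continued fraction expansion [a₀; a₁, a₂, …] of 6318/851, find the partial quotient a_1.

2

Run the Euclidean algorithm, recording each quotient:
⌊6318/851⌋ = 7, remainder 361
⌊851/361⌋ = 2, remainder 129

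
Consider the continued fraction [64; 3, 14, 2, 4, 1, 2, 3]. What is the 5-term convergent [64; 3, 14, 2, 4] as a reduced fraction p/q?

Start with 4.
2 + 1/(4/1) = 2 + 1/4 = 9/4
14 + 1/(9/4) = 14 + 4/9 = 130/9
3 + 1/(130/9) = 3 + 9/130 = 399/130
64 + 1/(399/130) = 64 + 130/399 = 25666/399

25666/399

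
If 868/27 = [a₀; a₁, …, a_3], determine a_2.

1

⌊868/27⌋ = 32, remainder 4
⌊27/4⌋ = 6, remainder 3
⌊4/3⌋ = 1, remainder 1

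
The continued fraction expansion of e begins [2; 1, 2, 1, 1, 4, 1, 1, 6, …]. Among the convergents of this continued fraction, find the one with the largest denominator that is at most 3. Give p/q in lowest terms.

List convergents until the denominator exceeds the bound:
a_0 = 2: 2/1  (≤ bound)
a_1 = 1: 3/1  (≤ bound)
a_2 = 2: 8/3  (≤ bound)
a_3 = 1: 11/4  (> 3, stop)

8/3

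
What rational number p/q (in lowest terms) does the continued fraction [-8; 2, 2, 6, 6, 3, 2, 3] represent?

Build up convergents one term at a time:
a_0 = -8: -8/1
a_1 = 2: -15/2
a_2 = 2: -38/5
a_3 = 6: -243/32
a_4 = 6: -1496/197
a_5 = 3: -4731/623
a_6 = 2: -10958/1443
a_7 = 3: -37605/4952

-37605/4952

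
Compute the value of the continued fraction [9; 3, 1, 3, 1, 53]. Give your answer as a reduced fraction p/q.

9467/1022

Start with 53.
1 + 1/(53/1) = 1 + 1/53 = 54/53
3 + 1/(54/53) = 3 + 53/54 = 215/54
1 + 1/(215/54) = 1 + 54/215 = 269/215
3 + 1/(269/215) = 3 + 215/269 = 1022/269
9 + 1/(1022/269) = 9 + 269/1022 = 9467/1022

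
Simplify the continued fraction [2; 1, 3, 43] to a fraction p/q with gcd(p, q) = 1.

Start with 43.
3 + 1/(43/1) = 3 + 1/43 = 130/43
1 + 1/(130/43) = 1 + 43/130 = 173/130
2 + 1/(173/130) = 2 + 130/173 = 476/173

476/173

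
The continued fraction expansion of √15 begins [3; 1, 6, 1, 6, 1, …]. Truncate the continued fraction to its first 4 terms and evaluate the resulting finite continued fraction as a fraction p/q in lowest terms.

Build up convergents one term at a time:
a_0 = 3: 3/1
a_1 = 1: 4/1
a_2 = 6: 27/7
a_3 = 1: 31/8

31/8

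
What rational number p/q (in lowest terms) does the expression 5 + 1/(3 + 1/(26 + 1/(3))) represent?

1279/240

Work from the innermost term outward:
Start with 3.
26 + 1/(3/1) = 26 + 1/3 = 79/3
3 + 1/(79/3) = 3 + 3/79 = 240/79
5 + 1/(240/79) = 5 + 79/240 = 1279/240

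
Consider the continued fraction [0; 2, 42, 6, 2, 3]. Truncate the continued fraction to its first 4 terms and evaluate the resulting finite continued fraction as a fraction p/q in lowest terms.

253/512

Build up convergents one term at a time:
a_0 = 0: 0/1
a_1 = 2: 1/2
a_2 = 42: 42/85
a_3 = 6: 253/512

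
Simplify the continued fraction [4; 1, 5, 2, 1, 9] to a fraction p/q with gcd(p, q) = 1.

891/184

Work from the innermost term outward:
Start with 9.
1 + 1/(9/1) = 1 + 1/9 = 10/9
2 + 1/(10/9) = 2 + 9/10 = 29/10
5 + 1/(29/10) = 5 + 10/29 = 155/29
1 + 1/(155/29) = 1 + 29/155 = 184/155
4 + 1/(184/155) = 4 + 155/184 = 891/184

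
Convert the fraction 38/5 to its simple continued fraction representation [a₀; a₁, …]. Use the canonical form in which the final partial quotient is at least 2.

[7; 1, 1, 2]

38 ÷ 5 → quotient 7, remainder 3
5 ÷ 3 → quotient 1, remainder 2
3 ÷ 2 → quotient 1, remainder 1
2 ÷ 1 → quotient 2, remainder 0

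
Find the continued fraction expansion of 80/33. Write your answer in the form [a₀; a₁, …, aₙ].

80 ÷ 33 → quotient 2, remainder 14
33 ÷ 14 → quotient 2, remainder 5
14 ÷ 5 → quotient 2, remainder 4
5 ÷ 4 → quotient 1, remainder 1
4 ÷ 1 → quotient 4, remainder 0

[2; 2, 2, 1, 4]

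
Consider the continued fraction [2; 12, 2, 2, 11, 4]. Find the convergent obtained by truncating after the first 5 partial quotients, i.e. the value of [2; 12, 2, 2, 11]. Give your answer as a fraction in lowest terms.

1471/707

a_0 = 2: 2/1
a_1 = 12: 25/12
a_2 = 2: 52/25
a_3 = 2: 129/62
a_4 = 11: 1471/707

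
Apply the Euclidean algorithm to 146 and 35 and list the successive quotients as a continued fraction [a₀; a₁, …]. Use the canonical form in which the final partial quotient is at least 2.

[4; 5, 1, 5]

⌊146/35⌋ = 4, remainder 6
⌊35/6⌋ = 5, remainder 5
⌊6/5⌋ = 1, remainder 1
⌊5/1⌋ = 5, remainder 0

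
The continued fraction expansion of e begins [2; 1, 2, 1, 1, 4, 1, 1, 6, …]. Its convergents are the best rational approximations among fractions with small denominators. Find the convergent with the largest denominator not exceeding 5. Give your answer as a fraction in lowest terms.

11/4

a_0 = 2: 2/1  (≤ bound)
a_1 = 1: 3/1  (≤ bound)
a_2 = 2: 8/3  (≤ bound)
a_3 = 1: 11/4  (≤ bound)
a_4 = 1: 19/7  (> 5, stop)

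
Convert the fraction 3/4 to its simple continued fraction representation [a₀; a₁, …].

⌊3/4⌋ = 0, remainder 3
⌊4/3⌋ = 1, remainder 1
⌊3/1⌋ = 3, remainder 0

[0; 1, 3]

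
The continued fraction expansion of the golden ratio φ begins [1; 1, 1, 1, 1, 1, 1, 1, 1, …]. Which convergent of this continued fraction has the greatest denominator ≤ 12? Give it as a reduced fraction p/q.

a_0 = 1: 1/1  (≤ bound)
a_1 = 1: 2/1  (≤ bound)
a_2 = 1: 3/2  (≤ bound)
a_3 = 1: 5/3  (≤ bound)
a_4 = 1: 8/5  (≤ bound)
a_5 = 1: 13/8  (≤ bound)
a_6 = 1: 21/13  (> 12, stop)

13/8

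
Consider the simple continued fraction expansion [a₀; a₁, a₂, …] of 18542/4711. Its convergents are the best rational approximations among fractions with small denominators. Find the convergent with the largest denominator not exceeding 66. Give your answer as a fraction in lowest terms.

a_0 = 3: 3/1  (≤ bound)
a_1 = 1: 4/1  (≤ bound)
a_2 = 14: 59/15  (≤ bound)
a_3 = 1: 63/16  (≤ bound)
a_4 = 1: 122/31  (≤ bound)
a_5 = 2: 307/78  (> 66, stop)

122/31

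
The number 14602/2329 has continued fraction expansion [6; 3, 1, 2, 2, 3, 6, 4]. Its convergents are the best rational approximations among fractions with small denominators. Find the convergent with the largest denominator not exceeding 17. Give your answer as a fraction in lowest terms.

List convergents until the denominator exceeds the bound:
a_0 = 6: 6/1  (≤ bound)
a_1 = 3: 19/3  (≤ bound)
a_2 = 1: 25/4  (≤ bound)
a_3 = 2: 69/11  (≤ bound)
a_4 = 2: 163/26  (> 17, stop)

69/11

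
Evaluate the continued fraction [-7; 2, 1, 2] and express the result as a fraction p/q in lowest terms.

-53/8

Collapse the nested fraction from the inside out:
Start with 2.
1 + 1/(2/1) = 1 + 1/2 = 3/2
2 + 1/(3/2) = 2 + 2/3 = 8/3
-7 + 1/(8/3) = -7 + 3/8 = -53/8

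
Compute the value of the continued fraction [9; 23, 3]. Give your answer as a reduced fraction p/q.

633/70

Compute successive convergents:
a_0 = 9: 9/1
a_1 = 23: 208/23
a_2 = 3: 633/70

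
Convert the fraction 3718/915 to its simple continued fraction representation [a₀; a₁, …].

⌊3718/915⌋ = 4, remainder 58
⌊915/58⌋ = 15, remainder 45
⌊58/45⌋ = 1, remainder 13
⌊45/13⌋ = 3, remainder 6
⌊13/6⌋ = 2, remainder 1
⌊6/1⌋ = 6, remainder 0

[4; 15, 1, 3, 2, 6]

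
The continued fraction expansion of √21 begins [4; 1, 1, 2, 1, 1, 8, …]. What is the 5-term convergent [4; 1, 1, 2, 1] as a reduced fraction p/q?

Start with 1.
2 + 1/(1/1) = 2 + 1/1 = 3/1
1 + 1/(3/1) = 1 + 1/3 = 4/3
1 + 1/(4/3) = 1 + 3/4 = 7/4
4 + 1/(7/4) = 4 + 4/7 = 32/7

32/7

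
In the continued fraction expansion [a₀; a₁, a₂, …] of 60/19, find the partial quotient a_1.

6

60 ÷ 19 → quotient 3, remainder 3
19 ÷ 3 → quotient 6, remainder 1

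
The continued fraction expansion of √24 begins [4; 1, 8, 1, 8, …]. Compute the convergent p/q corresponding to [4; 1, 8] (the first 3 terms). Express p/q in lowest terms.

Start with 8.
1 + 1/(8/1) = 1 + 1/8 = 9/8
4 + 1/(9/8) = 4 + 8/9 = 44/9

44/9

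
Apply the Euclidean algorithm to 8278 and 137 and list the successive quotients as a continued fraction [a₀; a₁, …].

8278 = 60·137 + 58, so a_0 = 60
137 = 2·58 + 21, so a_1 = 2
58 = 2·21 + 16, so a_2 = 2
21 = 1·16 + 5, so a_3 = 1
16 = 3·5 + 1, so a_4 = 3
5 = 5·1 + 0, so a_5 = 5

[60; 2, 2, 1, 3, 5]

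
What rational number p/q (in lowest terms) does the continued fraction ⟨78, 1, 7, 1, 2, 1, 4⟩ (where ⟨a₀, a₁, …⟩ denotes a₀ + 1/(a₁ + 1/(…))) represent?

Start with 4.
1 + 1/(4/1) = 1 + 1/4 = 5/4
2 + 1/(5/4) = 2 + 4/5 = 14/5
1 + 1/(14/5) = 1 + 5/14 = 19/14
7 + 1/(19/14) = 7 + 14/19 = 147/19
1 + 1/(147/19) = 1 + 19/147 = 166/147
78 + 1/(166/147) = 78 + 147/166 = 13095/166

13095/166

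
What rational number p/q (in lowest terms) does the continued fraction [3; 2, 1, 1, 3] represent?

Use the convergent recurrence hₖ = aₖ·hₖ₋₁ + hₖ₋₂ (and likewise for the denominators kₖ):
a_0 = 3: 3/1
a_1 = 2: 7/2
a_2 = 1: 10/3
a_3 = 1: 17/5
a_4 = 3: 61/18

61/18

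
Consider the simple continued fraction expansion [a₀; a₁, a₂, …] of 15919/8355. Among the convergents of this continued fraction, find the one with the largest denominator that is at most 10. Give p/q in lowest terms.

a_0 = 1: 1/1  (≤ bound)
a_1 = 1: 2/1  (≤ bound)
a_2 = 9: 19/10  (≤ bound)
a_3 = 1: 21/11  (> 10, stop)

19/10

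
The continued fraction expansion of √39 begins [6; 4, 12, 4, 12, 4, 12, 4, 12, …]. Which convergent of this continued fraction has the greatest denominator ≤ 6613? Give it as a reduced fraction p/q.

15294/2449

a_0 = 6: 6/1  (≤ bound)
a_1 = 4: 25/4  (≤ bound)
a_2 = 12: 306/49  (≤ bound)
a_3 = 4: 1249/200  (≤ bound)
a_4 = 12: 15294/2449  (≤ bound)
a_5 = 4: 62425/9996  (> 6613, stop)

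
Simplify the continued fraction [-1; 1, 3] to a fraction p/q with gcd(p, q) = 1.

-1/4

Work from the innermost term outward:
Start with 3.
1 + 1/(3/1) = 1 + 1/3 = 4/3
-1 + 1/(4/3) = -1 + 3/4 = -1/4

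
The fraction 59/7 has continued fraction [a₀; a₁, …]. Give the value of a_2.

3

59 = 8·7 + 3, so a_0 = 8
7 = 2·3 + 1, so a_1 = 2
3 = 3·1 + 0, so a_2 = 3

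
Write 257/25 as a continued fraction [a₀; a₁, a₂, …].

[10; 3, 1, 1, 3]

257 = 10·25 + 7, so a_0 = 10
25 = 3·7 + 4, so a_1 = 3
7 = 1·4 + 3, so a_2 = 1
4 = 1·3 + 1, so a_3 = 1
3 = 3·1 + 0, so a_4 = 3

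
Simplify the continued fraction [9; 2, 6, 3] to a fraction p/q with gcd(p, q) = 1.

a_0 = 9: 9/1
a_1 = 2: 19/2
a_2 = 6: 123/13
a_3 = 3: 388/41

388/41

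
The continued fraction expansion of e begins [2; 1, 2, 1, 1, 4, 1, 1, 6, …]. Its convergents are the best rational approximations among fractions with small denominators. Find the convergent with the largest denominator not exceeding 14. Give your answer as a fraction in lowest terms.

a_0 = 2: 2/1  (≤ bound)
a_1 = 1: 3/1  (≤ bound)
a_2 = 2: 8/3  (≤ bound)
a_3 = 1: 11/4  (≤ bound)
a_4 = 1: 19/7  (≤ bound)
a_5 = 4: 87/32  (> 14, stop)

19/7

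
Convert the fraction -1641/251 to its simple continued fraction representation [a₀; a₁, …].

Apply division with remainder until the remainder is 0:
⌊-1641/251⌋ = -7, remainder 116
⌊251/116⌋ = 2, remainder 19
⌊116/19⌋ = 6, remainder 2
⌊19/2⌋ = 9, remainder 1
⌊2/1⌋ = 2, remainder 0

[-7; 2, 6, 9, 2]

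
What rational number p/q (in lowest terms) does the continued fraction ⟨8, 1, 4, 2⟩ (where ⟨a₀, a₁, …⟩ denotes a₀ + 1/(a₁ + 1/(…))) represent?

Start with 2.
4 + 1/(2/1) = 4 + 1/2 = 9/2
1 + 1/(9/2) = 1 + 2/9 = 11/9
8 + 1/(11/9) = 8 + 9/11 = 97/11

97/11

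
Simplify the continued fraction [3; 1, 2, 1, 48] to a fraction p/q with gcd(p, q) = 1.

Start with 48.
1 + 1/(48/1) = 1 + 1/48 = 49/48
2 + 1/(49/48) = 2 + 48/49 = 146/49
1 + 1/(146/49) = 1 + 49/146 = 195/146
3 + 1/(195/146) = 3 + 146/195 = 731/195

731/195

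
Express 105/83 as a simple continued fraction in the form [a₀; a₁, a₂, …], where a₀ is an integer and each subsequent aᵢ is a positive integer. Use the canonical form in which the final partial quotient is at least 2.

Repeatedly divide and take the remainder:
⌊105/83⌋ = 1, remainder 22
⌊83/22⌋ = 3, remainder 17
⌊22/17⌋ = 1, remainder 5
⌊17/5⌋ = 3, remainder 2
⌊5/2⌋ = 2, remainder 1
⌊2/1⌋ = 2, remainder 0

[1; 3, 1, 3, 2, 2]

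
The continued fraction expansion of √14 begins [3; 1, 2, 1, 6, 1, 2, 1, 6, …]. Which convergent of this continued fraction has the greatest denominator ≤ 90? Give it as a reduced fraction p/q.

333/89

a_0 = 3: 3/1  (≤ bound)
a_1 = 1: 4/1  (≤ bound)
a_2 = 2: 11/3  (≤ bound)
a_3 = 1: 15/4  (≤ bound)
a_4 = 6: 101/27  (≤ bound)
a_5 = 1: 116/31  (≤ bound)
a_6 = 2: 333/89  (≤ bound)
a_7 = 1: 449/120  (> 90, stop)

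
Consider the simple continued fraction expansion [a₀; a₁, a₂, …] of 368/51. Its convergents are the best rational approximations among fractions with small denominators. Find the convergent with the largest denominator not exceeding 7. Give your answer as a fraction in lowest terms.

List convergents until the denominator exceeds the bound:
a_0 = 7: 7/1  (≤ bound)
a_1 = 4: 29/4  (≤ bound)
a_2 = 1: 36/5  (≤ bound)
a_3 = 1: 65/9  (> 7, stop)

36/5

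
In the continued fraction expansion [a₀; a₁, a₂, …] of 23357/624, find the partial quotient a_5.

4

⌊23357/624⌋ = 37, remainder 269
⌊624/269⌋ = 2, remainder 86
⌊269/86⌋ = 3, remainder 11
⌊86/11⌋ = 7, remainder 9
⌊11/9⌋ = 1, remainder 2
⌊9/2⌋ = 4, remainder 1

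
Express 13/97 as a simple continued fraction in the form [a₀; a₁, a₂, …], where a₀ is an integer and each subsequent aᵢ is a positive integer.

[0; 7, 2, 6]

13 ÷ 97 → quotient 0, remainder 13
97 ÷ 13 → quotient 7, remainder 6
13 ÷ 6 → quotient 2, remainder 1
6 ÷ 1 → quotient 6, remainder 0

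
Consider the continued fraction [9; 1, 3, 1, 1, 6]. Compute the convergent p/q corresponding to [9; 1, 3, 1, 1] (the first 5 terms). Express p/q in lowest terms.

88/9

Use the convergent recurrence hₖ = aₖ·hₖ₋₁ + hₖ₋₂ (and likewise for the denominators kₖ):
a_0 = 9: 9/1
a_1 = 1: 10/1
a_2 = 3: 39/4
a_3 = 1: 49/5
a_4 = 1: 88/9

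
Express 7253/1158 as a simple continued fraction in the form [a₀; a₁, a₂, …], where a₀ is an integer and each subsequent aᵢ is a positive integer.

Repeatedly divide and take the remainder:
7253 = 6·1158 + 305, so a_0 = 6
1158 = 3·305 + 243, so a_1 = 3
305 = 1·243 + 62, so a_2 = 1
243 = 3·62 + 57, so a_3 = 3
62 = 1·57 + 5, so a_4 = 1
57 = 11·5 + 2, so a_5 = 11
5 = 2·2 + 1, so a_6 = 2
2 = 2·1 + 0, so a_7 = 2

[6; 3, 1, 3, 1, 11, 2, 2]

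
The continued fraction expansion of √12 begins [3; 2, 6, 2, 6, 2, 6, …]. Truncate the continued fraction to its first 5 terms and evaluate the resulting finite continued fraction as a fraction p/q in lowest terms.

627/181

Start with 6.
2 + 1/(6/1) = 2 + 1/6 = 13/6
6 + 1/(13/6) = 6 + 6/13 = 84/13
2 + 1/(84/13) = 2 + 13/84 = 181/84
3 + 1/(181/84) = 3 + 84/181 = 627/181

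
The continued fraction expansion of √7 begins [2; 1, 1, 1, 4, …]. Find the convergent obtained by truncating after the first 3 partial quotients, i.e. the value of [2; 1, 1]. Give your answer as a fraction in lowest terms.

5/2

Start with 1.
1 + 1/(1/1) = 1 + 1/1 = 2/1
2 + 1/(2/1) = 2 + 1/2 = 5/2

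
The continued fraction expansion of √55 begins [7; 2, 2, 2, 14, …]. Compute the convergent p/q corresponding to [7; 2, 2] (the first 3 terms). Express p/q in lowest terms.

37/5

Compute successive convergents:
a_0 = 7: 7/1
a_1 = 2: 15/2
a_2 = 2: 37/5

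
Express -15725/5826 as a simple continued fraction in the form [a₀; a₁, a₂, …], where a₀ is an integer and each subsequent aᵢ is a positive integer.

[-3; 3, 3, 10, 1, 9, 2, 2]

⌊-15725/5826⌋ = -3, remainder 1753
⌊5826/1753⌋ = 3, remainder 567
⌊1753/567⌋ = 3, remainder 52
⌊567/52⌋ = 10, remainder 47
⌊52/47⌋ = 1, remainder 5
⌊47/5⌋ = 9, remainder 2
⌊5/2⌋ = 2, remainder 1
⌊2/1⌋ = 2, remainder 0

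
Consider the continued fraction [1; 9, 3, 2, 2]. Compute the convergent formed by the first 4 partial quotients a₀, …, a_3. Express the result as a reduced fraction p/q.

a_0 = 1: 1/1
a_1 = 9: 10/9
a_2 = 3: 31/28
a_3 = 2: 72/65

72/65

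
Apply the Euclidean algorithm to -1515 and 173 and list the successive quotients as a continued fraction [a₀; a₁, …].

[-9; 4, 8, 2, 2]

-1515 ÷ 173 → quotient -9, remainder 42
173 ÷ 42 → quotient 4, remainder 5
42 ÷ 5 → quotient 8, remainder 2
5 ÷ 2 → quotient 2, remainder 1
2 ÷ 1 → quotient 2, remainder 0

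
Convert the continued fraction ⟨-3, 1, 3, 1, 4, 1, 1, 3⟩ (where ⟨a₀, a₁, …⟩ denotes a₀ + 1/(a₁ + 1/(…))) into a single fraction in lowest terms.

Work from the innermost term outward:
Start with 3.
1 + 1/(3/1) = 1 + 1/3 = 4/3
1 + 1/(4/3) = 1 + 3/4 = 7/4
4 + 1/(7/4) = 4 + 4/7 = 32/7
1 + 1/(32/7) = 1 + 7/32 = 39/32
3 + 1/(39/32) = 3 + 32/39 = 149/39
1 + 1/(149/39) = 1 + 39/149 = 188/149
-3 + 1/(188/149) = -3 + 149/188 = -415/188

-415/188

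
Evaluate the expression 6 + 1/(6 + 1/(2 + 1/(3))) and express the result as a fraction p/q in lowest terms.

Start with 3.
2 + 1/(3/1) = 2 + 1/3 = 7/3
6 + 1/(7/3) = 6 + 3/7 = 45/7
6 + 1/(45/7) = 6 + 7/45 = 277/45

277/45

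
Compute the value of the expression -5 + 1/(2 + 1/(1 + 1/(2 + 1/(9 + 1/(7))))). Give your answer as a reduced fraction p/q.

-2466/533

Work from the innermost term outward:
Start with 7.
9 + 1/(7/1) = 9 + 1/7 = 64/7
2 + 1/(64/7) = 2 + 7/64 = 135/64
1 + 1/(135/64) = 1 + 64/135 = 199/135
2 + 1/(199/135) = 2 + 135/199 = 533/199
-5 + 1/(533/199) = -5 + 199/533 = -2466/533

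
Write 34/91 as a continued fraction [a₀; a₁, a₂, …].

[0; 2, 1, 2, 11]

Run the Euclidean algorithm, recording each quotient:
34 = 0·91 + 34, so a_0 = 0
91 = 2·34 + 23, so a_1 = 2
34 = 1·23 + 11, so a_2 = 1
23 = 2·11 + 1, so a_3 = 2
11 = 11·1 + 0, so a_4 = 11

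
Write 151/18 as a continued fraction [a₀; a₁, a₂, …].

[8; 2, 1, 1, 3]

⌊151/18⌋ = 8, remainder 7
⌊18/7⌋ = 2, remainder 4
⌊7/4⌋ = 1, remainder 3
⌊4/3⌋ = 1, remainder 1
⌊3/1⌋ = 3, remainder 0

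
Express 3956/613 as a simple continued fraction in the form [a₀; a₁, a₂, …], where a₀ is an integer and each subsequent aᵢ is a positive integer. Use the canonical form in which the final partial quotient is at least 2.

3956 = 6·613 + 278, so a_0 = 6
613 = 2·278 + 57, so a_1 = 2
278 = 4·57 + 50, so a_2 = 4
57 = 1·50 + 7, so a_3 = 1
50 = 7·7 + 1, so a_4 = 7
7 = 7·1 + 0, so a_5 = 7

[6; 2, 4, 1, 7, 7]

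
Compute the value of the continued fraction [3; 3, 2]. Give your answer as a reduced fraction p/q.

a_0 = 3: 3/1
a_1 = 3: 10/3
a_2 = 2: 23/7

23/7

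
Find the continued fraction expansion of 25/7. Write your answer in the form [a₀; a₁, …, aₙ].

[3; 1, 1, 3]

25 ÷ 7 → quotient 3, remainder 4
7 ÷ 4 → quotient 1, remainder 3
4 ÷ 3 → quotient 1, remainder 1
3 ÷ 1 → quotient 3, remainder 0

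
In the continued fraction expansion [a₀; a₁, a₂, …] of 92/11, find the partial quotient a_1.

⌊92/11⌋ = 8, remainder 4
⌊11/4⌋ = 2, remainder 3

2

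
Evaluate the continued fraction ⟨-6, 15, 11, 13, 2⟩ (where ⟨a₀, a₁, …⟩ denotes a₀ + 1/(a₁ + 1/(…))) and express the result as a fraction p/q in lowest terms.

a_0 = -6: -6/1
a_1 = 15: -89/15
a_2 = 11: -985/166
a_3 = 13: -12894/2173
a_4 = 2: -26773/4512

-26773/4512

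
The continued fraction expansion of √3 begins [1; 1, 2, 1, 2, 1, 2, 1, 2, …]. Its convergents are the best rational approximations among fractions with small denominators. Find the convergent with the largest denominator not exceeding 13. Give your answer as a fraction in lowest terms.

19/11

a_0 = 1: 1/1  (≤ bound)
a_1 = 1: 2/1  (≤ bound)
a_2 = 2: 5/3  (≤ bound)
a_3 = 1: 7/4  (≤ bound)
a_4 = 2: 19/11  (≤ bound)
a_5 = 1: 26/15  (> 13, stop)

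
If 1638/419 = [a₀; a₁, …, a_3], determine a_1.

Apply division with remainder until the remainder is 0:
1638 ÷ 419 → quotient 3, remainder 381
419 ÷ 381 → quotient 1, remainder 38

1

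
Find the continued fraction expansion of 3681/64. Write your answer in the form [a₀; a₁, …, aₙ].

[57; 1, 1, 15, 2]

Apply division with remainder until the remainder is 0:
⌊3681/64⌋ = 57, remainder 33
⌊64/33⌋ = 1, remainder 31
⌊33/31⌋ = 1, remainder 2
⌊31/2⌋ = 15, remainder 1
⌊2/1⌋ = 2, remainder 0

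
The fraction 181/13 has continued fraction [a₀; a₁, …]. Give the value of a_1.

1

Repeatedly divide and take the remainder:
181 = 13·13 + 12, so a_0 = 13
13 = 1·12 + 1, so a_1 = 1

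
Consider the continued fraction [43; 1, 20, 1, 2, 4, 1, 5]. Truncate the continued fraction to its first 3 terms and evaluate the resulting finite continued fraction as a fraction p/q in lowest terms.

923/21

Start with 20.
1 + 1/(20/1) = 1 + 1/20 = 21/20
43 + 1/(21/20) = 43 + 20/21 = 923/21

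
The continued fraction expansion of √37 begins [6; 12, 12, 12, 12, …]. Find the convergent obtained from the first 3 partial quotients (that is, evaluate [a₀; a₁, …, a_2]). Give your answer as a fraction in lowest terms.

a_0 = 6: 6/1
a_1 = 12: 73/12
a_2 = 12: 882/145

882/145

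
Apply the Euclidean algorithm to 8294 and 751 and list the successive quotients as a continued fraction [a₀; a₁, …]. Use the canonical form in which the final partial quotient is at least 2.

[11; 22, 1, 3, 8]

Apply division with remainder until the remainder is 0:
8294 ÷ 751 → quotient 11, remainder 33
751 ÷ 33 → quotient 22, remainder 25
33 ÷ 25 → quotient 1, remainder 8
25 ÷ 8 → quotient 3, remainder 1
8 ÷ 1 → quotient 8, remainder 0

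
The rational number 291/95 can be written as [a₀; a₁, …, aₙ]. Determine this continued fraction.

⌊291/95⌋ = 3, remainder 6
⌊95/6⌋ = 15, remainder 5
⌊6/5⌋ = 1, remainder 1
⌊5/1⌋ = 5, remainder 0

[3; 15, 1, 5]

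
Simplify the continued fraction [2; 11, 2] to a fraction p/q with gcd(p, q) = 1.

48/23

Starting at the tail and folding back:
Start with 2.
11 + 1/(2/1) = 11 + 1/2 = 23/2
2 + 1/(23/2) = 2 + 2/23 = 48/23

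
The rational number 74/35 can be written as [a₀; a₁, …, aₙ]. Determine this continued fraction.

[2; 8, 1, 3]

74 ÷ 35 → quotient 2, remainder 4
35 ÷ 4 → quotient 8, remainder 3
4 ÷ 3 → quotient 1, remainder 1
3 ÷ 1 → quotient 3, remainder 0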